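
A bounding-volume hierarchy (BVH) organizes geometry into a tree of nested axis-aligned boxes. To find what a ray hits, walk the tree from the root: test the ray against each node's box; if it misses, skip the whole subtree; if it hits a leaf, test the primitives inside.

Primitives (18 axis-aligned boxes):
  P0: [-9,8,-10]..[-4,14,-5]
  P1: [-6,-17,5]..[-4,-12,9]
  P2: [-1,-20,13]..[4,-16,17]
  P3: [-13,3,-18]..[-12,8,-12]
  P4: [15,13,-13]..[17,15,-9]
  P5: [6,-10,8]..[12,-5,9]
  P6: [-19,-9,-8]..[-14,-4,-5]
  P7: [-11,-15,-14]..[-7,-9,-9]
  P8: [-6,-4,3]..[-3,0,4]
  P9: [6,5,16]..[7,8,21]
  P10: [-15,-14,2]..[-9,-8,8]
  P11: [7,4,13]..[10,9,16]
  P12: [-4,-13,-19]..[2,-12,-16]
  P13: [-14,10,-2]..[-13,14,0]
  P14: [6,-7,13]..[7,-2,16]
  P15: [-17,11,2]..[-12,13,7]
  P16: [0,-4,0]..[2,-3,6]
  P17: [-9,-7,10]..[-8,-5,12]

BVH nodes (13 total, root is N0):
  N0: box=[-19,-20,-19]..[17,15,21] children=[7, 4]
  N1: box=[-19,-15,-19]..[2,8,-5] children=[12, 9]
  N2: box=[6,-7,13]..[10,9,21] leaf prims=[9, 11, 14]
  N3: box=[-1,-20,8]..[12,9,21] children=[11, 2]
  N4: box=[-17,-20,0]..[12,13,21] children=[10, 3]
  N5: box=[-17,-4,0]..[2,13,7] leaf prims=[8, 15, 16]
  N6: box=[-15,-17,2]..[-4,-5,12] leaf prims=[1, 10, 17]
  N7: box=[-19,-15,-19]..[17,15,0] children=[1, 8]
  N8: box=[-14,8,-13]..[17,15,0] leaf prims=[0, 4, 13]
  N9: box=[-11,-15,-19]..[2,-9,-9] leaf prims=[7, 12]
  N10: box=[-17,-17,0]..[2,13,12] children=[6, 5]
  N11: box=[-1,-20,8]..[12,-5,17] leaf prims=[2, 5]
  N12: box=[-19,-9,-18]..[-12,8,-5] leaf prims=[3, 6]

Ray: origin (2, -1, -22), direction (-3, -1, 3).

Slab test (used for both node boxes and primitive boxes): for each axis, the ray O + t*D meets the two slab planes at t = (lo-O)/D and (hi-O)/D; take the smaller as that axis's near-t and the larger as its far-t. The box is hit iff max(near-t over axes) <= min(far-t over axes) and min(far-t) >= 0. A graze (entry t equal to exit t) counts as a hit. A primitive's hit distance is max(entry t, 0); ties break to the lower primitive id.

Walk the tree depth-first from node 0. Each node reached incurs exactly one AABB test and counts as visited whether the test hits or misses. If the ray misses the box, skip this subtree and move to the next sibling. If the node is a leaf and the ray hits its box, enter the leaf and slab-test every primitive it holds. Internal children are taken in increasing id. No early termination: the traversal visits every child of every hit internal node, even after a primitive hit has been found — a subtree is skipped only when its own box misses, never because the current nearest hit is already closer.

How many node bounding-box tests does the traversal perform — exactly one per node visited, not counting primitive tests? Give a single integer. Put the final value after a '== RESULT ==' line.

Traverse from the root:
N0 x:[-5,7] y:[-16,19] z:[1,43/3] -> hit [1,7], descend [4, 7]
  N4 x:[-10/3,19/3] y:[-14,19] z:[22/3,43/3] -> miss, prune
  N7 x:[-5,7] y:[-16,14] z:[1,22/3] -> hit [1,7], descend [1, 8]
    N1 x:[0,7] y:[-9,14] z:[1,17/3] -> hit [1,17/3], descend [9, 12]
      N9 x:[0,13/3] y:[8,14] z:[1,13/3] -> miss, prune
      N12 x:[14/3,7] y:[-9,8] z:[4/3,17/3] -> hit [14/3,17/3] leaf, test {P3(miss), P6@t=16/3}
    N8 x:[-5,16/3] y:[-16,-9] z:[3,22/3] -> miss, prune

7 AABB tests over nodes [0, 4, 7, 1, 9, 12, 8]; 1 leaf entered; closest P6.

== RESULT ==
7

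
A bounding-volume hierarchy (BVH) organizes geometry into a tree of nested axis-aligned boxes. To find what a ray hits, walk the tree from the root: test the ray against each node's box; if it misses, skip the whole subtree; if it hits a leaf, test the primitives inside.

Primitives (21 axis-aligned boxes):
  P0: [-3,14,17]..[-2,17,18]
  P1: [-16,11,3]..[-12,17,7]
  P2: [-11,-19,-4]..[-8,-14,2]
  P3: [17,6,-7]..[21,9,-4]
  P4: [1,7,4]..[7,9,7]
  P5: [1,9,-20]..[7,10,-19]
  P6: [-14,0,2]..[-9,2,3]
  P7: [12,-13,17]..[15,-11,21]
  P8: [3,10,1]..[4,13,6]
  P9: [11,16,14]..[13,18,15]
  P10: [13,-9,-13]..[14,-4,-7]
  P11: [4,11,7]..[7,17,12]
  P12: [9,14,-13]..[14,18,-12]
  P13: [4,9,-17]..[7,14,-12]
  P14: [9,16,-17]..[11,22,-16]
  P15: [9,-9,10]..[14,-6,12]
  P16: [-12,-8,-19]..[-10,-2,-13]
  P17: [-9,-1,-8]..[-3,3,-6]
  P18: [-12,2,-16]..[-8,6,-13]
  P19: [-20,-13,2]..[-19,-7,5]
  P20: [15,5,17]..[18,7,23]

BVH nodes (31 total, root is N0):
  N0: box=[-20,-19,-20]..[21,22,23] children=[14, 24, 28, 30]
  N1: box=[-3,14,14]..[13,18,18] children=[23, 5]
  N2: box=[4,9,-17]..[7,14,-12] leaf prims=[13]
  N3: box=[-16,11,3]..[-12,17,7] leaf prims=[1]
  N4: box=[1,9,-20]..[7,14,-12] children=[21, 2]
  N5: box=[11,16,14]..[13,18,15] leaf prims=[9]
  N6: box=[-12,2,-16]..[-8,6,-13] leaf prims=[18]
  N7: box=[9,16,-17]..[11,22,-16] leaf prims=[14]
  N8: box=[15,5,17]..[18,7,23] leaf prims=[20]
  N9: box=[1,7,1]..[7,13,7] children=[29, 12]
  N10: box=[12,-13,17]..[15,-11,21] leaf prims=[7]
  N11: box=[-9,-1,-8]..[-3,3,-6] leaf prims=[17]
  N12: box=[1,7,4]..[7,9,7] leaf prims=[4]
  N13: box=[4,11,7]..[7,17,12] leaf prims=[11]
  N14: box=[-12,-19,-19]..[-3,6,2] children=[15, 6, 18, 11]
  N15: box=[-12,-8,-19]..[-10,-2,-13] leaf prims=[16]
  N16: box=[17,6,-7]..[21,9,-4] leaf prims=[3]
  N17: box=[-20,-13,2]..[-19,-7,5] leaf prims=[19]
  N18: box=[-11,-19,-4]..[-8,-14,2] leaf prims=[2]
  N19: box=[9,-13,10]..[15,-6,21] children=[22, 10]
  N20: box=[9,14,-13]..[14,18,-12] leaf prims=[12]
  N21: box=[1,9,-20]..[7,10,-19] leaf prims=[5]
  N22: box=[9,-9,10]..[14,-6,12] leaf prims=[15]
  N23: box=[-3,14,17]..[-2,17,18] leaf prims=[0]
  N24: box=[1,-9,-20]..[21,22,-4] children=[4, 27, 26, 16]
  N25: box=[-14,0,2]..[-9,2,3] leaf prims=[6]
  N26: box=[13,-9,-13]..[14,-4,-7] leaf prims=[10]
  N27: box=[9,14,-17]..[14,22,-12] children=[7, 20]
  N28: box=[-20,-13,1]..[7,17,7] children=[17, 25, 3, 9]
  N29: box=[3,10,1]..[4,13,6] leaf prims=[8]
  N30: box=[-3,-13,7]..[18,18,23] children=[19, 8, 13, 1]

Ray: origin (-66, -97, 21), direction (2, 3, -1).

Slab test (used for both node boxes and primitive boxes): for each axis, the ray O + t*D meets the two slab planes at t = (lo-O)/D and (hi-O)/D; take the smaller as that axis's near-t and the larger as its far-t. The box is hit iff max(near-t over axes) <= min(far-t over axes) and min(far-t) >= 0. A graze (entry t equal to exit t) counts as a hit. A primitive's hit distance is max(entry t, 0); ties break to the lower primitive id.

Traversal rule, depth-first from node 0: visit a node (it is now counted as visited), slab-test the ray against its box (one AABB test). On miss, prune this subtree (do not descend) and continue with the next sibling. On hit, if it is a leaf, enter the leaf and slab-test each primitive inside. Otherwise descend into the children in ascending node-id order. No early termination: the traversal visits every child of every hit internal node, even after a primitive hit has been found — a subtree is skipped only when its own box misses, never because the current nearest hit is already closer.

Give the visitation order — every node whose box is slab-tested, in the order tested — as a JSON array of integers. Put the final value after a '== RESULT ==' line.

Trace the traversal:
N0 x:[23,87/2] y:[26,119/3] z:[-2,41] -> hit [26,119/3], descend [14, 24, 28, 30]
  N14 x:[27,63/2] y:[26,103/3] z:[19,40] -> hit [27,63/2], descend [6, 11, 15, 18]
    N6 x:[27,29] y:[33,103/3] z:[34,37] -> miss, prune
    N11 x:[57/2,63/2] y:[32,100/3] z:[27,29] -> miss, prune
    N15 x:[27,28] y:[89/3,95/3] z:[34,40] -> miss, prune
    N18 x:[55/2,29] y:[26,83/3] z:[19,25] -> miss, prune
  N24 x:[67/2,87/2] y:[88/3,119/3] z:[25,41] -> hit [67/2,119/3], descend [4, 16, 26, 27]
    N4 x:[67/2,73/2] y:[106/3,37] z:[33,41] -> hit [106/3,73/2], descend [2, 21]
      N2 x:[35,73/2] y:[106/3,37] z:[33,38] -> hit [106/3,73/2] leaf, test {P13@t=106/3}
      N21 x:[67/2,73/2] y:[106/3,107/3] z:[40,41] -> miss, prune
    N16 x:[83/2,87/2] y:[103/3,106/3] z:[25,28] -> miss, prune
    N26 x:[79/2,40] y:[88/3,31] z:[28,34] -> miss, prune
    N27 x:[75/2,40] y:[37,119/3] z:[33,38] -> hit [75/2,38], descend [7, 20]
      N7 x:[75/2,77/2] y:[113/3,119/3] z:[37,38] -> hit [113/3,38] leaf, test {P14@t=113/3}
      N20 x:[75/2,40] y:[37,115/3] z:[33,34] -> miss, prune
  N28 x:[23,73/2] y:[28,38] z:[14,20] -> miss, prune
  N30 x:[63/2,42] y:[28,115/3] z:[-2,14] -> miss, prune

17 AABB tests over nodes [0, 14, 6, 11, 15, 18, 24, 4, 2, 21, 16, 26, 27, 7, 20, 28, 30]; 2 leaves entered; closest P13.

== RESULT ==
[0, 14, 6, 11, 15, 18, 24, 4, 2, 21, 16, 26, 27, 7, 20, 28, 30]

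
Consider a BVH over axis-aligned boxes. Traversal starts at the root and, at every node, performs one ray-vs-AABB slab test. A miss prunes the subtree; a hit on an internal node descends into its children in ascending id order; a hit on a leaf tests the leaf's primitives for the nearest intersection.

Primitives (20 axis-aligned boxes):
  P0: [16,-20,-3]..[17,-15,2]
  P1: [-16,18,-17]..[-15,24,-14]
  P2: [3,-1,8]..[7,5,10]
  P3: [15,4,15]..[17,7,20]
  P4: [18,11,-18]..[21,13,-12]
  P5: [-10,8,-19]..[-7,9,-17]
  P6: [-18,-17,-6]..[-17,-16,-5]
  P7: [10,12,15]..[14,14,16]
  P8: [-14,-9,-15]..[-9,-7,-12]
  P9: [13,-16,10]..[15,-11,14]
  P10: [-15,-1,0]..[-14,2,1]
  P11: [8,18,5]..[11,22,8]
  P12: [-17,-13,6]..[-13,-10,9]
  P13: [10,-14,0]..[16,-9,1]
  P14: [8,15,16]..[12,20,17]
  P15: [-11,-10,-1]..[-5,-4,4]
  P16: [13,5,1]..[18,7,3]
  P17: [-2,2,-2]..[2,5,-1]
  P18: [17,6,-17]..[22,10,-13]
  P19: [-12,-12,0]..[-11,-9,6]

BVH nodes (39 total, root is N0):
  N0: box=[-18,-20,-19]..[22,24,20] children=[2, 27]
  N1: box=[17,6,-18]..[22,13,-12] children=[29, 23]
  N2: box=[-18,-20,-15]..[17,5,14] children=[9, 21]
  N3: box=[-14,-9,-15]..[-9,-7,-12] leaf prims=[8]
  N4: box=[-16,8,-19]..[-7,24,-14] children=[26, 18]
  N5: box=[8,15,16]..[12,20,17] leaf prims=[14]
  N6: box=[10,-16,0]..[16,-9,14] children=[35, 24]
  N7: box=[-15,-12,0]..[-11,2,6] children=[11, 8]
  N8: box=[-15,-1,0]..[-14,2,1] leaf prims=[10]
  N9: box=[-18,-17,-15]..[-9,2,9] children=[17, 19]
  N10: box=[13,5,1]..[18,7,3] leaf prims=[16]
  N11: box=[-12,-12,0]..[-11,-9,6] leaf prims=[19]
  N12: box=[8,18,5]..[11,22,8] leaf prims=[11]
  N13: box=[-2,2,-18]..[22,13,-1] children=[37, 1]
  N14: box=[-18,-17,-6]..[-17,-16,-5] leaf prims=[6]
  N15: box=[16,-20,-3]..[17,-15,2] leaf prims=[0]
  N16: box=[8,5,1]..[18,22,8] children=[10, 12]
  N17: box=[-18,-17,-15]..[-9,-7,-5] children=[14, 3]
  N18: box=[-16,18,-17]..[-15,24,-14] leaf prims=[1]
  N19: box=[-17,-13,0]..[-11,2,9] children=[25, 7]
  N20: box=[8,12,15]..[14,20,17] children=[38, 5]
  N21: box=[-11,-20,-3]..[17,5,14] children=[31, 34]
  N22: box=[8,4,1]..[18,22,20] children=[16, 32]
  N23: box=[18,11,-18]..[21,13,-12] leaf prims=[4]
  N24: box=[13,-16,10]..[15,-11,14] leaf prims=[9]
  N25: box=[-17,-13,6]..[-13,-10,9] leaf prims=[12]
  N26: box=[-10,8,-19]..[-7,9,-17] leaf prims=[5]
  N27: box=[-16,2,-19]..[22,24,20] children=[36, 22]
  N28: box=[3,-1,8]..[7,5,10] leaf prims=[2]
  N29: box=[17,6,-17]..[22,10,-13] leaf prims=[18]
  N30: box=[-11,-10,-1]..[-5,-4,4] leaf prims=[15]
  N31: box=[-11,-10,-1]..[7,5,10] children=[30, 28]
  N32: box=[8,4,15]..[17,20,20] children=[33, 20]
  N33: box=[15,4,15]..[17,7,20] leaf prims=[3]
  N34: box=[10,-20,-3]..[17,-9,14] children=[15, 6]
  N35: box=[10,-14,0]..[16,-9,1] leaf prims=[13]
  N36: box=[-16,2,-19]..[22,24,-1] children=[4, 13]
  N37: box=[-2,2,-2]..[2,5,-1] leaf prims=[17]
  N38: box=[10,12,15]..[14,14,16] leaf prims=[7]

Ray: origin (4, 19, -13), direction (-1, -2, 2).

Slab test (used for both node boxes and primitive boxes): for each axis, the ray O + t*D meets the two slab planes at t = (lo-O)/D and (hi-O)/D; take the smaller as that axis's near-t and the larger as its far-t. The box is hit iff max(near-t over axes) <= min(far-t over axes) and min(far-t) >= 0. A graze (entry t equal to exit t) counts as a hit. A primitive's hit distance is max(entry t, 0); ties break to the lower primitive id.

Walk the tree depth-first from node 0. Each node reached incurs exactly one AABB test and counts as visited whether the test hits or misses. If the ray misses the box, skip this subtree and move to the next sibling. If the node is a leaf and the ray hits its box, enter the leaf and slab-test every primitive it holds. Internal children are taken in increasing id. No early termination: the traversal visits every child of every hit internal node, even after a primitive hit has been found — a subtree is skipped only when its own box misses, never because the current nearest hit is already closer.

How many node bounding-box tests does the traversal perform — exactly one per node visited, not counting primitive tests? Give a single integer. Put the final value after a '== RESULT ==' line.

Walk:
N0 x:[-18,22] y:[-5/2,39/2] z:[-3,33/2] -> hit [-5/2,33/2], descend [2, 27]
  N2 x:[-13,22] y:[7,39/2] z:[-1,27/2] -> hit [7,27/2], descend [9, 21]
    N9 x:[13,22] y:[17/2,18] z:[-1,11] -> miss, prune
    N21 x:[-13,15] y:[7,39/2] z:[5,27/2] -> hit [7,27/2], descend [31, 34]
      N31 x:[-3,15] y:[7,29/2] z:[6,23/2] -> hit [7,23/2], descend [28, 30]
        N28 x:[-3,1] y:[7,10] z:[21/2,23/2] -> miss, prune
        N30 x:[9,15] y:[23/2,29/2] z:[6,17/2] -> miss, prune
      N34 x:[-13,-6] y:[14,39/2] z:[5,27/2] -> miss, prune
  N27 x:[-18,20] y:[-5/2,17/2] z:[-3,33/2] -> hit [-5/2,17/2], descend [22, 36]
    N22 x:[-14,-4] y:[-3/2,15/2] z:[7,33/2] -> miss, prune
    N36 x:[-18,20] y:[-5/2,17/2] z:[-3,6] -> hit [-5/2,6], descend [4, 13]
      N4 x:[11,20] y:[-5/2,11/2] z:[-3,-1/2] -> miss, prune
      N13 x:[-18,6] y:[3,17/2] z:[-5/2,6] -> hit [3,6], descend [1, 37]
        N1 x:[-18,-13] y:[3,13/2] z:[-5/2,1/2] -> miss, prune
        N37 x:[2,6] y:[7,17/2] z:[11/2,6] -> miss, prune

Visited [0, 2, 9, 21, 31, 28, 30, 34, 27, 22, 36, 4, 13, 1, 37]. Tests: 15 box, 0 leaf. Nearest: miss.

== RESULT ==
15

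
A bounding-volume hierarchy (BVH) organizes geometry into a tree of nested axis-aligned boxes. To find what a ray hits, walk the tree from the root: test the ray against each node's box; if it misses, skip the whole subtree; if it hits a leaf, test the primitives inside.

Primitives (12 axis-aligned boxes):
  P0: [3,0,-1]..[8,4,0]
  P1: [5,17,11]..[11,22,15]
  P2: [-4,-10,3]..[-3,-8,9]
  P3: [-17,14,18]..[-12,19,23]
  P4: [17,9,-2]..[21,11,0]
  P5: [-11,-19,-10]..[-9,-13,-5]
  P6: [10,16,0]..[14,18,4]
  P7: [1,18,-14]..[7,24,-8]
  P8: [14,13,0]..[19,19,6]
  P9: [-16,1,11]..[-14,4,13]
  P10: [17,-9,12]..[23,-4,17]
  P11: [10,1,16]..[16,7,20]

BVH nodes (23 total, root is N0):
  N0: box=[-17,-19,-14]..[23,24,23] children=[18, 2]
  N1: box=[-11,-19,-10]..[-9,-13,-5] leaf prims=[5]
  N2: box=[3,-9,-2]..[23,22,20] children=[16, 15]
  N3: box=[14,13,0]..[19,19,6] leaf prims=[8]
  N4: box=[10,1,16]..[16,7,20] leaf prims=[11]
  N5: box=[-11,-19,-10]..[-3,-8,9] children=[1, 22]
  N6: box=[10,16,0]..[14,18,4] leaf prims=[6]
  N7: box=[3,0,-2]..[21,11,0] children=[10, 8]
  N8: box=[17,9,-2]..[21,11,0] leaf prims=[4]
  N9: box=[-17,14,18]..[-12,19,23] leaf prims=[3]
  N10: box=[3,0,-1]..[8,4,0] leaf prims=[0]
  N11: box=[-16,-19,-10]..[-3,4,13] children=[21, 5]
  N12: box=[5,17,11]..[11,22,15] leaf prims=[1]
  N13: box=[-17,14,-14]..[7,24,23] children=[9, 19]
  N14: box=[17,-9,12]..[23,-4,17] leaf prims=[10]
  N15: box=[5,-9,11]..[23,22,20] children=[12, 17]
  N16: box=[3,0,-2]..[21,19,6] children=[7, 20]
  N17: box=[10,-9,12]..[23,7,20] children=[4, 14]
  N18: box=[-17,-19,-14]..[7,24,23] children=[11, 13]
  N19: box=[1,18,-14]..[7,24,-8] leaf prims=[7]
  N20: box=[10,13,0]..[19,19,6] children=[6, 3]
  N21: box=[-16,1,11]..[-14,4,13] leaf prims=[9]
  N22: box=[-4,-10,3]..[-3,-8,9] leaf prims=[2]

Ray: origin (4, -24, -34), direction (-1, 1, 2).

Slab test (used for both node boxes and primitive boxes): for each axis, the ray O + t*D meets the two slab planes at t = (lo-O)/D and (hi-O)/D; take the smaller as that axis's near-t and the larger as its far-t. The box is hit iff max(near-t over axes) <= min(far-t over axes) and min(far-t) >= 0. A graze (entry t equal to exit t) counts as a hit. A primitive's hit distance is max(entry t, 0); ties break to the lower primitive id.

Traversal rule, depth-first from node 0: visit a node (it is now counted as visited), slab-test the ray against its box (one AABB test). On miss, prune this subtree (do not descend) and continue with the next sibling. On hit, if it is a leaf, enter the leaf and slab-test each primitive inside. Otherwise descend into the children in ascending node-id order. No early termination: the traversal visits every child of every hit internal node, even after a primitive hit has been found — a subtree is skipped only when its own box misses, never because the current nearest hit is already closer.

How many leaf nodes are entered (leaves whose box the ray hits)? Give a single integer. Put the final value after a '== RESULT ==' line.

Walk:
N0 x:[-19,21] y:[5,48] z:[10,57/2] -> hit [10,21], descend [2, 18]
  N2 x:[-19,1] y:[15,46] z:[16,27] -> miss, prune
  N18 x:[-3,21] y:[5,48] z:[10,57/2] -> hit [10,21], descend [11, 13]
    N11 x:[7,20] y:[5,28] z:[12,47/2] -> hit [12,20], descend [5, 21]
      N5 x:[7,15] y:[5,16] z:[12,43/2] -> hit [12,15], descend [1, 22]
        N1 x:[13,15] y:[5,11] z:[12,29/2] -> miss, prune
        N22 x:[7,8] y:[14,16] z:[37/2,43/2] -> miss, prune
      N21 x:[18,20] y:[25,28] z:[45/2,47/2] -> miss, prune
    N13 x:[-3,21] y:[38,48] z:[10,57/2] -> miss, prune

Visited [0, 2, 18, 11, 5, 1, 22, 21, 13]. Tests: 9 box, 0 leaf. Nearest: miss.

== RESULT ==
0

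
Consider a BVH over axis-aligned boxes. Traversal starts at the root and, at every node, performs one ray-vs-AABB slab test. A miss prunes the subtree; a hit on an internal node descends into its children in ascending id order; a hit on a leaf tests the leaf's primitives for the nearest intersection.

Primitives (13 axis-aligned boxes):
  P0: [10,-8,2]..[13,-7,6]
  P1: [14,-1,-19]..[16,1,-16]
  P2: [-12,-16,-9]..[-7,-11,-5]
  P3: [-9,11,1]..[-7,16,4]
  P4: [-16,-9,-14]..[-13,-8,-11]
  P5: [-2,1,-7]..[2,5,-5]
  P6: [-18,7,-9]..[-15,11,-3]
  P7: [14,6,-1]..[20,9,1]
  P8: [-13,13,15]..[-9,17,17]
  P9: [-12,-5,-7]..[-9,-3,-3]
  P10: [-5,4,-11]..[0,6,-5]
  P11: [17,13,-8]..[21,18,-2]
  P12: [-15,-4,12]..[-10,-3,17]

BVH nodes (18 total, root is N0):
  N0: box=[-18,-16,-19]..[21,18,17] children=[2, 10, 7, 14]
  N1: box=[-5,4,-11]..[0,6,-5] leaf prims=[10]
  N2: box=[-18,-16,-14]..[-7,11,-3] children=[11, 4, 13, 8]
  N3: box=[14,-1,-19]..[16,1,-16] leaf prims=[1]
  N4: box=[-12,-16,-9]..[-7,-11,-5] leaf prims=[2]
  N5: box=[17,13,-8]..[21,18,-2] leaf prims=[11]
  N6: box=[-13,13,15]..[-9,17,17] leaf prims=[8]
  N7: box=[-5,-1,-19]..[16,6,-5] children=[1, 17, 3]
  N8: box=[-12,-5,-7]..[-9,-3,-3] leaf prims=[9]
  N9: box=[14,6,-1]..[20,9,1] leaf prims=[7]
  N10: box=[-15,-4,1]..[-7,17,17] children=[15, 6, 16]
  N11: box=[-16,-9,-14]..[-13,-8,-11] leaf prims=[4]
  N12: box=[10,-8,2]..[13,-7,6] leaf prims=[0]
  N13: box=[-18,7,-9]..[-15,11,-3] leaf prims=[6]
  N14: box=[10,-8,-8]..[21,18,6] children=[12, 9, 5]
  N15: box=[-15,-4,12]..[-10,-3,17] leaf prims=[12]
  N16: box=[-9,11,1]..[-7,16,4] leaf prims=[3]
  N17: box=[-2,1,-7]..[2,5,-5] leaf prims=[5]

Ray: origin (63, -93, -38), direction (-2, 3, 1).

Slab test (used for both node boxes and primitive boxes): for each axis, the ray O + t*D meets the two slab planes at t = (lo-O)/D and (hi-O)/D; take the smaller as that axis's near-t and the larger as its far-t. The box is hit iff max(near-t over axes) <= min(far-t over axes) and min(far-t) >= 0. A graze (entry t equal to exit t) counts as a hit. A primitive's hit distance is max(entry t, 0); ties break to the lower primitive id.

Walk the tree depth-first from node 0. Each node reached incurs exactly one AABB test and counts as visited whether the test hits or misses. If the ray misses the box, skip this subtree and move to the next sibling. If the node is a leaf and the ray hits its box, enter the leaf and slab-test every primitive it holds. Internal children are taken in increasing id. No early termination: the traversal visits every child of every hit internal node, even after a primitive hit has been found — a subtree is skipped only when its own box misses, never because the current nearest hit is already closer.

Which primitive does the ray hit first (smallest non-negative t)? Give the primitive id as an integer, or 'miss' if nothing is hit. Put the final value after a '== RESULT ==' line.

Walk:
N0 x:[21,81/2] y:[77/3,37] z:[19,55] -> hit [77/3,37], descend [2, 7, 10, 14]
  N2 x:[35,81/2] y:[77/3,104/3] z:[24,35] -> miss, prune
  N7 x:[47/2,34] y:[92/3,33] z:[19,33] -> hit [92/3,33], descend [1, 3, 17]
    N1 x:[63/2,34] y:[97/3,33] z:[27,33] -> hit [97/3,33] leaf, test {P10@t=97/3}
    N3 x:[47/2,49/2] y:[92/3,94/3] z:[19,22] -> miss, prune
    N17 x:[61/2,65/2] y:[94/3,98/3] z:[31,33] -> hit [94/3,65/2] leaf, test {P5@t=94/3}
  N10 x:[35,39] y:[89/3,110/3] z:[39,55] -> miss, prune
  N14 x:[21,53/2] y:[85/3,37] z:[30,44] -> miss, prune

order=[0, 2, 7, 1, 3, 17, 10, 14]  |boxes|=8  |leaves|=2  hit=P5

== RESULT ==
5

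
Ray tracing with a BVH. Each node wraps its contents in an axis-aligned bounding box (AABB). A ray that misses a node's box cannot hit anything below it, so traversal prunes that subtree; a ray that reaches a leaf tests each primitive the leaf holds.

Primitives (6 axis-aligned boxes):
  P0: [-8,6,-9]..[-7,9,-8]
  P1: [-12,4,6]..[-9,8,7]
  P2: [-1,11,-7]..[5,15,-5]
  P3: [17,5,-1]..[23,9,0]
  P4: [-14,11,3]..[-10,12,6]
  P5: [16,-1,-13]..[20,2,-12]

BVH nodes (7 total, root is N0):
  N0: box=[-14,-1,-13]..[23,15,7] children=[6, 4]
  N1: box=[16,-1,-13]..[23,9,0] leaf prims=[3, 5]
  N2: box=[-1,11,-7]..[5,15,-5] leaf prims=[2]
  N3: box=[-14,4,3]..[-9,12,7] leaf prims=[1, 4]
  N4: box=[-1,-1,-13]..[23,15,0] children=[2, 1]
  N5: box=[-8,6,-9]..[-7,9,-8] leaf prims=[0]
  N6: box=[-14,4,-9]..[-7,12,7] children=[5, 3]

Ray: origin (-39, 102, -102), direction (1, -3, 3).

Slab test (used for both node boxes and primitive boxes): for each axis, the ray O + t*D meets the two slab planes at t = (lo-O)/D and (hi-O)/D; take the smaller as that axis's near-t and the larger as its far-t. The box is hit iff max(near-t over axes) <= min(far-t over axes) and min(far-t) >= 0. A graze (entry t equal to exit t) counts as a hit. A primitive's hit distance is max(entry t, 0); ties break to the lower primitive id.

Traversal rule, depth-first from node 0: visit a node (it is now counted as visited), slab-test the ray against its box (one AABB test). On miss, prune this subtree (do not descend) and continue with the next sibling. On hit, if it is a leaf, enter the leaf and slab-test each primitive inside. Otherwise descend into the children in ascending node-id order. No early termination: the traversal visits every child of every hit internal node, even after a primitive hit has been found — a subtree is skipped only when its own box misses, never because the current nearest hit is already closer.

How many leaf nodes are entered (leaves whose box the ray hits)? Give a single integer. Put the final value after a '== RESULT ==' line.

Walk:
N0 x:[25,62] y:[29,103/3] z:[89/3,109/3] -> hit [89/3,103/3], descend [4, 6]
  N4 x:[38,62] y:[29,103/3] z:[89/3,34] -> miss, prune
  N6 x:[25,32] y:[30,98/3] z:[31,109/3] -> hit [31,32], descend [3, 5]
    N3 x:[25,30] y:[30,98/3] z:[35,109/3] -> miss, prune
    N5 x:[31,32] y:[31,32] z:[31,94/3] -> hit [31,94/3] leaf, test {P0@t=31}

Summary -> nodes [0, 4, 6, 3, 5]; box-tests=5; leaf-entries=1; first=P0

== RESULT ==
1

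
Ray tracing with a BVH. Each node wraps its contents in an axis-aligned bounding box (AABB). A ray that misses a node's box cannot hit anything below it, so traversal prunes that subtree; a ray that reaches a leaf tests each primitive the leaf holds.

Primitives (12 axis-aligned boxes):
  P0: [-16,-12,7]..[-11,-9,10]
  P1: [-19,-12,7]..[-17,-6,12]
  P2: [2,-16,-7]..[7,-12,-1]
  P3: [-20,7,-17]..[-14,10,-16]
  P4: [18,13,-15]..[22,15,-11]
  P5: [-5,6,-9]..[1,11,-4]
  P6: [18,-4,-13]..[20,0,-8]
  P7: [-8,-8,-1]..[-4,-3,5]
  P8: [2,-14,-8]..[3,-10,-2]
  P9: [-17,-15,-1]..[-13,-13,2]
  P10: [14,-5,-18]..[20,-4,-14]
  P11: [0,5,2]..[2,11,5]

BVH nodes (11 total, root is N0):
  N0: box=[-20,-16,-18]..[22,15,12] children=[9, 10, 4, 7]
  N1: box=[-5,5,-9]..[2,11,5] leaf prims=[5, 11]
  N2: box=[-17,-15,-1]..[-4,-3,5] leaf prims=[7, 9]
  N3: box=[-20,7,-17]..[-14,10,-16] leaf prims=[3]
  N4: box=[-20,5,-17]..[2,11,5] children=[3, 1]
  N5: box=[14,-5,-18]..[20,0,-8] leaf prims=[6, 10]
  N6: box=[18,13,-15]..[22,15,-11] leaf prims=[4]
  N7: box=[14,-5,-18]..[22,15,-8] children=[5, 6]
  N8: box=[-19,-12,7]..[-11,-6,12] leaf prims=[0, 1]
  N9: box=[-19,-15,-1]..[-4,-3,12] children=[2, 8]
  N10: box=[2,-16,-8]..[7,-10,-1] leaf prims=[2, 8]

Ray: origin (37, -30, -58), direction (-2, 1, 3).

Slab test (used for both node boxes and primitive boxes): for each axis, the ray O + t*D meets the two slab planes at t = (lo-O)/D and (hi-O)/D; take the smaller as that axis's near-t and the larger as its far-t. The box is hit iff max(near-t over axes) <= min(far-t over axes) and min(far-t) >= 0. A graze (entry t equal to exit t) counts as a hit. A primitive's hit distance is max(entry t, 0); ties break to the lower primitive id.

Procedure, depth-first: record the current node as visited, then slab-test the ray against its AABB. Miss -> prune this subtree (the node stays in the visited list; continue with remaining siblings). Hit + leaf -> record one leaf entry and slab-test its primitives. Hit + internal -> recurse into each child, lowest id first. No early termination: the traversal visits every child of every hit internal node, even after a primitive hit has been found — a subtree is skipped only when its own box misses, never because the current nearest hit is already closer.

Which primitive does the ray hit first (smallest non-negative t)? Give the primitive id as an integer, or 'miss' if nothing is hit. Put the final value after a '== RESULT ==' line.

Trace the traversal:
N0 x:[15/2,57/2] y:[14,45] z:[40/3,70/3] -> hit [14,70/3], descend [4, 7, 9, 10]
  N4 x:[35/2,57/2] y:[35,41] z:[41/3,21] -> miss, prune
  N7 x:[15/2,23/2] y:[25,45] z:[40/3,50/3] -> miss, prune
  N9 x:[41/2,28] y:[15,27] z:[19,70/3] -> hit [41/2,70/3], descend [2, 8]
    N2 x:[41/2,27] y:[15,27] z:[19,21] -> hit [41/2,21] leaf, test {P7(miss), P9(miss)}
    N8 x:[24,28] y:[18,24] z:[65/3,70/3] -> miss, prune
  N10 x:[15,35/2] y:[14,20] z:[50/3,19] -> hit [50/3,35/2] leaf, test {P2@t=17, P8@t=17}

7 AABB tests over nodes [0, 4, 7, 9, 2, 8, 10]; 2 leaves entered; closest P2.

== RESULT ==
2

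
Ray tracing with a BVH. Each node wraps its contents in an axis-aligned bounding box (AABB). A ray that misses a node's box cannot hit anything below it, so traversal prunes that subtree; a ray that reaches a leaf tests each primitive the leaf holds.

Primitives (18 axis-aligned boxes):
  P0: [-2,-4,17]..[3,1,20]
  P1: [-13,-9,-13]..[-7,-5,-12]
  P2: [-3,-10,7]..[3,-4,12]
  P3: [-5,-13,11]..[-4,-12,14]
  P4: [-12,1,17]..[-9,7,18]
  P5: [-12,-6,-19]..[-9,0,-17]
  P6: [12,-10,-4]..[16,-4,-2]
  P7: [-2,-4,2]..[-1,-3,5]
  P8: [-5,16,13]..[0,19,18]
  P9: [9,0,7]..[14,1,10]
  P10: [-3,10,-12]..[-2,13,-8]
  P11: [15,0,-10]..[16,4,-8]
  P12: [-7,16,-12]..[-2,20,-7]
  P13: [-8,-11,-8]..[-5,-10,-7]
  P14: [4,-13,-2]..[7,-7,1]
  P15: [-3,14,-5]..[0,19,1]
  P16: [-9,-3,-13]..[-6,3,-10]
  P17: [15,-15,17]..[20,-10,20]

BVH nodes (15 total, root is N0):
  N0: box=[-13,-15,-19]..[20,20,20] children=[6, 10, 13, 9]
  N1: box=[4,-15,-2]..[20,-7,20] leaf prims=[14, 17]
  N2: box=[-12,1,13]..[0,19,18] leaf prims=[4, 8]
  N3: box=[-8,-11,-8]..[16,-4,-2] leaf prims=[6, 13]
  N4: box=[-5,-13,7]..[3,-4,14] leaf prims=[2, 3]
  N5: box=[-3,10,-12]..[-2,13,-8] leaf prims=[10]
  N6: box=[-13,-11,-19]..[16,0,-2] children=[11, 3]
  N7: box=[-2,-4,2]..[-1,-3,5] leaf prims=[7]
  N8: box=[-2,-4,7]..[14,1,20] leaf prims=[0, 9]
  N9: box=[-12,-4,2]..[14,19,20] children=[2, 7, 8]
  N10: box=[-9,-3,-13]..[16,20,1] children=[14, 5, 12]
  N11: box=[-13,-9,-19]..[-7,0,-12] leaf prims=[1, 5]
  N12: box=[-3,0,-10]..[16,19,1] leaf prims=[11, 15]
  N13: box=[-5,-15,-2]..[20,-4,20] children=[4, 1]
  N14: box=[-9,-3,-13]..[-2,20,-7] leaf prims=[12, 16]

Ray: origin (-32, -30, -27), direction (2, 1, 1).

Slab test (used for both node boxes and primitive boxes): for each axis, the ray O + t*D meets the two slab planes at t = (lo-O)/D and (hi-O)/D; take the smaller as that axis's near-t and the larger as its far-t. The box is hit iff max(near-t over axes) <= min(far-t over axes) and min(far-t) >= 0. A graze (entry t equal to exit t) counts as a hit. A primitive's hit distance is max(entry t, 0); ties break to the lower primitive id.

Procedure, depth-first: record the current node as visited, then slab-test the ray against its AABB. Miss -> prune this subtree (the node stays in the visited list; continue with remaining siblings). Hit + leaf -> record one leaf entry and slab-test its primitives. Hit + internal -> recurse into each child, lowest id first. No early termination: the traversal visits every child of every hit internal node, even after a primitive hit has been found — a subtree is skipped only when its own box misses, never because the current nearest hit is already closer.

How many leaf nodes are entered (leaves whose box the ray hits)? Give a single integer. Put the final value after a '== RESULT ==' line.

Trace the traversal:
N0 x:[19/2,26] y:[15,50] z:[8,47] -> hit [15,26], descend [6, 9, 10, 13]
  N6 x:[19/2,24] y:[19,30] z:[8,25] -> hit [19,24], descend [3, 11]
    N3 x:[12,24] y:[19,26] z:[19,25] -> hit [19,24] leaf, test {P6@t=23, P13(miss)}
    N11 x:[19/2,25/2] y:[21,30] z:[8,15] -> miss, prune
  N9 x:[10,23] y:[26,49] z:[29,47] -> miss, prune
  N10 x:[23/2,24] y:[27,50] z:[14,28] -> miss, prune
  N13 x:[27/2,26] y:[15,26] z:[25,47] -> hit [25,26], descend [1, 4]
    N1 x:[18,26] y:[15,23] z:[25,47] -> miss, prune
    N4 x:[27/2,35/2] y:[17,26] z:[34,41] -> miss, prune

Visited [0, 6, 3, 11, 9, 10, 13, 1, 4]. Tests: 9 box, 1 leaf. Nearest: P6.

== RESULT ==
1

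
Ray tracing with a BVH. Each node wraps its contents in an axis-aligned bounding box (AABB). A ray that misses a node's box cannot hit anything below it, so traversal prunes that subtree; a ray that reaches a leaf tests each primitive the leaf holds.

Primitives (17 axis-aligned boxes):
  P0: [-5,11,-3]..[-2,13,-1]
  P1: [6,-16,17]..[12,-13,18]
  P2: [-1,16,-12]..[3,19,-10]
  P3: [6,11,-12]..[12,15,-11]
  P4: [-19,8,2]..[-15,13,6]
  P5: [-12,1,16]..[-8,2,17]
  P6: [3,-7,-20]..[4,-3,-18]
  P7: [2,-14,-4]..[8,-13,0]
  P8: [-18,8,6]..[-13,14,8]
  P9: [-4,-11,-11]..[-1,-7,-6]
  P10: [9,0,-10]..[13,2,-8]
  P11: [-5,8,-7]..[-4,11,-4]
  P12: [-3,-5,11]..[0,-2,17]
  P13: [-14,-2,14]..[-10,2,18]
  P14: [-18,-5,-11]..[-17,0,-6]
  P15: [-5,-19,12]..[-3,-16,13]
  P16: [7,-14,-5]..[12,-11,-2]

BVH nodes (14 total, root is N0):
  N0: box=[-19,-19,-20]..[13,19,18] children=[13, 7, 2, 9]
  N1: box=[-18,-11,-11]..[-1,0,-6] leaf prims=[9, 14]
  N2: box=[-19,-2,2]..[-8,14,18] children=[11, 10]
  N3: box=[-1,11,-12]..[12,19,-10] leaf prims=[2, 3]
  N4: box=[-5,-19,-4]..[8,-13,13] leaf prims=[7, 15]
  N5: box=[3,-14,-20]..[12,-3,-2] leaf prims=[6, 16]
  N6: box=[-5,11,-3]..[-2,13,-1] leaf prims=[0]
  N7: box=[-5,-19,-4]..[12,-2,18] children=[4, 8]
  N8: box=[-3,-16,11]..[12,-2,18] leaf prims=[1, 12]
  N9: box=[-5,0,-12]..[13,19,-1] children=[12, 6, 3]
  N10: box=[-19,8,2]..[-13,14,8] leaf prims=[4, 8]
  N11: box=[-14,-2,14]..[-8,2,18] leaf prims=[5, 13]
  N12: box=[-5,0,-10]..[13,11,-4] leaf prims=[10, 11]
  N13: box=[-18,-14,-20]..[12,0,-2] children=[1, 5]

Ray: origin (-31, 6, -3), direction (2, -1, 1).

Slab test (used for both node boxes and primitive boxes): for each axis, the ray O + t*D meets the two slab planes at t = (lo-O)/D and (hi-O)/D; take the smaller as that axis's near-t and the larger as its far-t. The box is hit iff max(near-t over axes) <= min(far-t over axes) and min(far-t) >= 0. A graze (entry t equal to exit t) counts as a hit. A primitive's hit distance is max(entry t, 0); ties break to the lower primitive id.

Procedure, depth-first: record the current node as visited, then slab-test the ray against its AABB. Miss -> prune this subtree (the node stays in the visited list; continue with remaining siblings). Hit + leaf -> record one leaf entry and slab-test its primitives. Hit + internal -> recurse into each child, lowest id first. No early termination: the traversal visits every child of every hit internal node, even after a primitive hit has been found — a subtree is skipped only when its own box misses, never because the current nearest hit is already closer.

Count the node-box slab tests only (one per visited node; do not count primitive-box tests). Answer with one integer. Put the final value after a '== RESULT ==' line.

Trace the traversal:
N0 x:[6,22] y:[-13,25] z:[-17,21] -> hit [6,21], descend [2, 7, 9, 13]
  N2 x:[6,23/2] y:[-8,8] z:[5,21] -> hit [6,8], descend [10, 11]
    N10 x:[6,9] y:[-8,-2] z:[5,11] -> miss, prune
    N11 x:[17/2,23/2] y:[4,8] z:[17,21] -> miss, prune
  N7 x:[13,43/2] y:[8,25] z:[-1,21] -> hit [13,21], descend [4, 8]
    N4 x:[13,39/2] y:[19,25] z:[-1,16] -> miss, prune
    N8 x:[14,43/2] y:[8,22] z:[14,21] -> hit [14,21] leaf, test {P1@t=20, P12(miss)}
  N9 x:[13,22] y:[-13,6] z:[-9,2] -> miss, prune
  N13 x:[13/2,43/2] y:[6,20] z:[-17,1] -> miss, prune

Summary -> nodes [0, 2, 10, 11, 7, 4, 8, 9, 13]; box-tests=9; leaf-entries=1; first=P1

== RESULT ==
9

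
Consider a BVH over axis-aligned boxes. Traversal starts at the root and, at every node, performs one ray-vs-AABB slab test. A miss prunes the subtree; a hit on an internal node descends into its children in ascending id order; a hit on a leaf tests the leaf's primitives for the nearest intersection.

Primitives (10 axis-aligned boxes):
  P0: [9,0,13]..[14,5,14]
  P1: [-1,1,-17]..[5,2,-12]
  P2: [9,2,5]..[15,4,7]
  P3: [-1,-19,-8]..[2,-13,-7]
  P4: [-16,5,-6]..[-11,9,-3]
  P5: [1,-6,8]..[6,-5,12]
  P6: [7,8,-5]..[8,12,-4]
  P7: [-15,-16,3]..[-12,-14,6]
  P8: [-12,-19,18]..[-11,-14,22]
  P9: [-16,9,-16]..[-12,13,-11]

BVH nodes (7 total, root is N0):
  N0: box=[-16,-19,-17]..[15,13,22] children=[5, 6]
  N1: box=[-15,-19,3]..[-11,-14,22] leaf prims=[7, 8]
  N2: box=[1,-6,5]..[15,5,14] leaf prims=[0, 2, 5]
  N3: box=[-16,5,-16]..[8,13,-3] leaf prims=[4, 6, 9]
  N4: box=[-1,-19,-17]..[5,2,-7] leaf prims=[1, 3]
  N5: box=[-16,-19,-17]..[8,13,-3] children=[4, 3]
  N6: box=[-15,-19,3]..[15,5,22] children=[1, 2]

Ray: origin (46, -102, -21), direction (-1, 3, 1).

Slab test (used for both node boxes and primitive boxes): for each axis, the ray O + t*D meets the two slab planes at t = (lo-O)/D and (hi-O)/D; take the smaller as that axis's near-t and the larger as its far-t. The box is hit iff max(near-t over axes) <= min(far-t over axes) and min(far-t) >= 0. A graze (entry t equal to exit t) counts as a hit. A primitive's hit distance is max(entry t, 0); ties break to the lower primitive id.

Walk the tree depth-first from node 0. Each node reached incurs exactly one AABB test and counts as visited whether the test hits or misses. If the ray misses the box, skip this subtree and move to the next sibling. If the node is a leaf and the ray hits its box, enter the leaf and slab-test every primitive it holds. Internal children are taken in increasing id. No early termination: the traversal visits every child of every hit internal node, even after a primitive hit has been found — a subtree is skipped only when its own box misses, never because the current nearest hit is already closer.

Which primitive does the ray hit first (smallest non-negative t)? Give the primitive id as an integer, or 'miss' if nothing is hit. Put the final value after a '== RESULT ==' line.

Walk:
N0 x:[31,62] y:[83/3,115/3] z:[4,43] -> hit [31,115/3], descend [5, 6]
  N5 x:[38,62] y:[83/3,115/3] z:[4,18] -> miss, prune
  N6 x:[31,61] y:[83/3,107/3] z:[24,43] -> hit [31,107/3], descend [1, 2]
    N1 x:[57,61] y:[83/3,88/3] z:[24,43] -> miss, prune
    N2 x:[31,45] y:[32,107/3] z:[26,35] -> hit [32,35] leaf, test {P0@t=34, P2(miss), P5(miss)}

5 AABB tests over nodes [0, 5, 6, 1, 2]; 1 leaf entered; closest P0.

== RESULT ==
0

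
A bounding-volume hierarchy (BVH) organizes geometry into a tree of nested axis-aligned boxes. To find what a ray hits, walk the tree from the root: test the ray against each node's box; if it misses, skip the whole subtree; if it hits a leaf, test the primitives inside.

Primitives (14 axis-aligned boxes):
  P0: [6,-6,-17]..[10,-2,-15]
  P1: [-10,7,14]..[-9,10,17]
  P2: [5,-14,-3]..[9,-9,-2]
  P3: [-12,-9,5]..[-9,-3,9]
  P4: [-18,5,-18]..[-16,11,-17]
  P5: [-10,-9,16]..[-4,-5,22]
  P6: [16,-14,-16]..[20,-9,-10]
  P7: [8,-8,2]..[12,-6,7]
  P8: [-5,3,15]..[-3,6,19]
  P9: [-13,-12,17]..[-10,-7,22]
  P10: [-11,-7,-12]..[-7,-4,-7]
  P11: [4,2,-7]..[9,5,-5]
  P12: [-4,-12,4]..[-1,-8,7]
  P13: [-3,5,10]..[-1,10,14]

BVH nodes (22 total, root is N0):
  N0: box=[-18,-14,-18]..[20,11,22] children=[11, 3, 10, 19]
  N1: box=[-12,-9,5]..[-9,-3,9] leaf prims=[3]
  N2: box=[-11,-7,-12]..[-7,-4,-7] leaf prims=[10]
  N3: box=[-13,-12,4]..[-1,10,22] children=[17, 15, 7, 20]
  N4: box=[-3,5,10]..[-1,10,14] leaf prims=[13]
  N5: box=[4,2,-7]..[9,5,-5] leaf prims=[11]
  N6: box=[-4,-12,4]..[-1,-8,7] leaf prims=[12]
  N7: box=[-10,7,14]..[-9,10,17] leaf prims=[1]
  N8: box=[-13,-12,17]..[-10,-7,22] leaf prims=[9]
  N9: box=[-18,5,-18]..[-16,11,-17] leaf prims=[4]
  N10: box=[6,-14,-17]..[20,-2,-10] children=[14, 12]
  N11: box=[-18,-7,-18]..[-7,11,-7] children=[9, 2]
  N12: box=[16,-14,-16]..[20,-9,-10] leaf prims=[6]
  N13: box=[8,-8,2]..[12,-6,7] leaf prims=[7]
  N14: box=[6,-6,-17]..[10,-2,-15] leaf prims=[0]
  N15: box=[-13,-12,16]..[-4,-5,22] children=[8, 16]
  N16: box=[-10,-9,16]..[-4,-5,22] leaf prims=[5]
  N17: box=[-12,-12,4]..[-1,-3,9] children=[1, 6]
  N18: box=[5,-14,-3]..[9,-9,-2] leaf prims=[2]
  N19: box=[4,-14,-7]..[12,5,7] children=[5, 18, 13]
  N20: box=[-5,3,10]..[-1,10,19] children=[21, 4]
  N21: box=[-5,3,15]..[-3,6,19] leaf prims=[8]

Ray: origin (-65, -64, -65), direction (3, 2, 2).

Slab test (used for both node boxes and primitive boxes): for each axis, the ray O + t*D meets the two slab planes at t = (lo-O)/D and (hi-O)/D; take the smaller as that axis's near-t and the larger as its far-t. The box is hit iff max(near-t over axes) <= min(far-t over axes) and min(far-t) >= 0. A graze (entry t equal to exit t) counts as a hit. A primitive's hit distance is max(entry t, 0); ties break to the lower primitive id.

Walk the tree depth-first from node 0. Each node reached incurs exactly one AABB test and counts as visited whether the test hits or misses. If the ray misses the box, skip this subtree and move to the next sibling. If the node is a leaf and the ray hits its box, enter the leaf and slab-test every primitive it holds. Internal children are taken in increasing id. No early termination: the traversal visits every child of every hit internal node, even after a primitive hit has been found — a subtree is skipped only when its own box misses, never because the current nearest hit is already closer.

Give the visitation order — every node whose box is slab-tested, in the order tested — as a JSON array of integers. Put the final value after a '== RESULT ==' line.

Walk:
N0 x:[47/3,85/3] y:[25,75/2] z:[47/2,87/2] -> hit [25,85/3], descend [3, 10, 11, 19]
  N3 x:[52/3,64/3] y:[26,37] z:[69/2,87/2] -> miss, prune
  N10 x:[71/3,85/3] y:[25,31] z:[24,55/2] -> hit [25,55/2], descend [12, 14]
    N12 x:[27,85/3] y:[25,55/2] z:[49/2,55/2] -> hit [27,55/2] leaf, test {P6@t=27}
    N14 x:[71/3,25] y:[29,31] z:[24,25] -> miss, prune
  N11 x:[47/3,58/3] y:[57/2,75/2] z:[47/2,29] -> miss, prune
  N19 x:[23,77/3] y:[25,69/2] z:[29,36] -> miss, prune

Summary -> nodes [0, 3, 10, 12, 14, 11, 19]; box-tests=7; leaf-entries=1; first=P6

== RESULT ==
[0, 3, 10, 12, 14, 11, 19]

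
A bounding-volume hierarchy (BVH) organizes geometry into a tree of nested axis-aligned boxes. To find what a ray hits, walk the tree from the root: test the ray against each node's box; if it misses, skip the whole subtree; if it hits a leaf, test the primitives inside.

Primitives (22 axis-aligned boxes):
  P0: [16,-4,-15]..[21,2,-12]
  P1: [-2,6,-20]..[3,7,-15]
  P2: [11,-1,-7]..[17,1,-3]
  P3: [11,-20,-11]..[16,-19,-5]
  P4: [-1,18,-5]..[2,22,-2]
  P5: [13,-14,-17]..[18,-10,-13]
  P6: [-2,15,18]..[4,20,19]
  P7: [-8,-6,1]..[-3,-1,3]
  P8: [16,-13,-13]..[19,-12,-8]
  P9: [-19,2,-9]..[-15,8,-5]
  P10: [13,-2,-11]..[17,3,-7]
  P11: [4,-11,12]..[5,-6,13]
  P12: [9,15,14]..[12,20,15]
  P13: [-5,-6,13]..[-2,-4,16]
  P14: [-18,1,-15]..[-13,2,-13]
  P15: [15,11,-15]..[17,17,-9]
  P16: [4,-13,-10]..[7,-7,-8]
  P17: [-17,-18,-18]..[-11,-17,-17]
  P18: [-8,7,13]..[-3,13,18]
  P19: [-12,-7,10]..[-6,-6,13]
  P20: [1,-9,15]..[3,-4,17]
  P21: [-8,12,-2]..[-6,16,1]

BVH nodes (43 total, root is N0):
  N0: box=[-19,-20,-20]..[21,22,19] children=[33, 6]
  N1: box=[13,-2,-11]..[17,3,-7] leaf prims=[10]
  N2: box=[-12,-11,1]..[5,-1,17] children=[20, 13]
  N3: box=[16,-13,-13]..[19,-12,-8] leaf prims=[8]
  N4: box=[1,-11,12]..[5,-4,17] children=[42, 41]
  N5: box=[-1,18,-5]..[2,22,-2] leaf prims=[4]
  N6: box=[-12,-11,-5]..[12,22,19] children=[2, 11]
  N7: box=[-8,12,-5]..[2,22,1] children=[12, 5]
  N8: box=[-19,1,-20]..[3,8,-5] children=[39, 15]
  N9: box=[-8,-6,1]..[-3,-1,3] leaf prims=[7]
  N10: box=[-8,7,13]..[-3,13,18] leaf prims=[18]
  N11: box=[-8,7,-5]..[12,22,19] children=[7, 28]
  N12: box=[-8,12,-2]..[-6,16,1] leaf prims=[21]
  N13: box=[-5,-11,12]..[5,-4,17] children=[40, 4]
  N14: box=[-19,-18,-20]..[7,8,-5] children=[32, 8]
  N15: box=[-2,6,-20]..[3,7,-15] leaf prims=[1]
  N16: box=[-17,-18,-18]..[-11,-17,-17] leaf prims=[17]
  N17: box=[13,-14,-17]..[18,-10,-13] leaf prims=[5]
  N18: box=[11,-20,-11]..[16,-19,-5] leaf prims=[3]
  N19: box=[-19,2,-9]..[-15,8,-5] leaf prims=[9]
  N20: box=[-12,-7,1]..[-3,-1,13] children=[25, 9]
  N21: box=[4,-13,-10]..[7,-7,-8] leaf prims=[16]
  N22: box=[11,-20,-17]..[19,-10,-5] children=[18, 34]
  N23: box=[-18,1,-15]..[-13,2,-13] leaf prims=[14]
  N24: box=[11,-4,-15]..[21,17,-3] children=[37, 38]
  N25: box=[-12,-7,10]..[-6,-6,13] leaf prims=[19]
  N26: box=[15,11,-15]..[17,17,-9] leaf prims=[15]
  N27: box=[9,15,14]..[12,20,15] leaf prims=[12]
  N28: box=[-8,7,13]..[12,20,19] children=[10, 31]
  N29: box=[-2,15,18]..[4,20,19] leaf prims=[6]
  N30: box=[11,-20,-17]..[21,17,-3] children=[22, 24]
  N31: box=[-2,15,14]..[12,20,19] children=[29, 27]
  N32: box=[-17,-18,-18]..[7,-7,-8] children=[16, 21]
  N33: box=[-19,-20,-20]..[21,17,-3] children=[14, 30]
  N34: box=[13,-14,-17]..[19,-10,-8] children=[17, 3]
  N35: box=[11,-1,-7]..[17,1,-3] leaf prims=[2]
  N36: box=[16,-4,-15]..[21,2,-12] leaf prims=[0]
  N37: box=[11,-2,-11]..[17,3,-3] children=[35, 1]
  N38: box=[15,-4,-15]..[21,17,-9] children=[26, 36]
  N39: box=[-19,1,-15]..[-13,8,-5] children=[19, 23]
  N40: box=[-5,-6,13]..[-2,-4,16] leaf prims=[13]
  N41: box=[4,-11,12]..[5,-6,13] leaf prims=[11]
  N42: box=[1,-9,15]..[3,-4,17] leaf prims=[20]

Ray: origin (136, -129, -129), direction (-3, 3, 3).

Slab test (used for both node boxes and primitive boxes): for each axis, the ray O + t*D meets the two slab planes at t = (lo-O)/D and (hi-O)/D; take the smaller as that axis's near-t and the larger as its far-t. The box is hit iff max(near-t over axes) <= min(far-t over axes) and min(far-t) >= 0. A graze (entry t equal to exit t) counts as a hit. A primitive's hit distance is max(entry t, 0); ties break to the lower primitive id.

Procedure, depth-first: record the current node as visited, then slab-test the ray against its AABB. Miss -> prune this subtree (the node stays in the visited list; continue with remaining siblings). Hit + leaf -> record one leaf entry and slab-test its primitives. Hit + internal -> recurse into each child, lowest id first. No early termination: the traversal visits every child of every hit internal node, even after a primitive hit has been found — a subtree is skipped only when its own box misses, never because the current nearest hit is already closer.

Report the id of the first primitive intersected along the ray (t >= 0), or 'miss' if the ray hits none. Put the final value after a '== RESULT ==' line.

Walk:
N0 x:[115/3,155/3] y:[109/3,151/3] z:[109/3,148/3] -> hit [115/3,148/3], descend [6, 33]
  N6 x:[124/3,148/3] y:[118/3,151/3] z:[124/3,148/3] -> hit [124/3,148/3], descend [2, 11]
    N2 x:[131/3,148/3] y:[118/3,128/3] z:[130/3,146/3] -> miss, prune
    N11 x:[124/3,48] y:[136/3,151/3] z:[124/3,148/3] -> hit [136/3,48], descend [7, 28]
      N7 x:[134/3,48] y:[47,151/3] z:[124/3,130/3] -> miss, prune
      N28 x:[124/3,48] y:[136/3,149/3] z:[142/3,148/3] -> hit [142/3,48], descend [10, 31]
        N10 x:[139/3,48] y:[136/3,142/3] z:[142/3,49] -> hit [142/3,142/3] leaf, test {P18@t=142/3}
        N31 x:[124/3,46] y:[48,149/3] z:[143/3,148/3] -> miss, prune
  N33 x:[115/3,155/3] y:[109/3,146/3] z:[109/3,42] -> hit [115/3,42], descend [14, 30]
    N14 x:[43,155/3] y:[37,137/3] z:[109/3,124/3] -> miss, prune
    N30 x:[115/3,125/3] y:[109/3,146/3] z:[112/3,42] -> hit [115/3,125/3], descend [22, 24]
      N22 x:[39,125/3] y:[109/3,119/3] z:[112/3,124/3] -> hit [39,119/3], descend [18, 34]
        N18 x:[40,125/3] y:[109/3,110/3] z:[118/3,124/3] -> miss, prune
        N34 x:[39,41] y:[115/3,119/3] z:[112/3,121/3] -> hit [39,119/3], descend [3, 17]
          N3 x:[39,40] y:[116/3,39] z:[116/3,121/3] -> hit [39,39] leaf, test {P8@t=39}
          N17 x:[118/3,41] y:[115/3,119/3] z:[112/3,116/3] -> miss, prune
      N24 x:[115/3,125/3] y:[125/3,146/3] z:[38,42] -> hit [125/3,125/3], descend [37, 38]
        N37 x:[119/3,125/3] y:[127/3,44] z:[118/3,42] -> miss, prune
        N38 x:[115/3,121/3] y:[125/3,146/3] z:[38,40] -> miss, prune

19 AABB tests over nodes [0, 6, 2, 11, 7, 28, 10, 31, 33, 14, 30, 22, 18, 34, 3, 17, 24, 37, 38]; 2 leaves entered; closest P8.

== RESULT ==
8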